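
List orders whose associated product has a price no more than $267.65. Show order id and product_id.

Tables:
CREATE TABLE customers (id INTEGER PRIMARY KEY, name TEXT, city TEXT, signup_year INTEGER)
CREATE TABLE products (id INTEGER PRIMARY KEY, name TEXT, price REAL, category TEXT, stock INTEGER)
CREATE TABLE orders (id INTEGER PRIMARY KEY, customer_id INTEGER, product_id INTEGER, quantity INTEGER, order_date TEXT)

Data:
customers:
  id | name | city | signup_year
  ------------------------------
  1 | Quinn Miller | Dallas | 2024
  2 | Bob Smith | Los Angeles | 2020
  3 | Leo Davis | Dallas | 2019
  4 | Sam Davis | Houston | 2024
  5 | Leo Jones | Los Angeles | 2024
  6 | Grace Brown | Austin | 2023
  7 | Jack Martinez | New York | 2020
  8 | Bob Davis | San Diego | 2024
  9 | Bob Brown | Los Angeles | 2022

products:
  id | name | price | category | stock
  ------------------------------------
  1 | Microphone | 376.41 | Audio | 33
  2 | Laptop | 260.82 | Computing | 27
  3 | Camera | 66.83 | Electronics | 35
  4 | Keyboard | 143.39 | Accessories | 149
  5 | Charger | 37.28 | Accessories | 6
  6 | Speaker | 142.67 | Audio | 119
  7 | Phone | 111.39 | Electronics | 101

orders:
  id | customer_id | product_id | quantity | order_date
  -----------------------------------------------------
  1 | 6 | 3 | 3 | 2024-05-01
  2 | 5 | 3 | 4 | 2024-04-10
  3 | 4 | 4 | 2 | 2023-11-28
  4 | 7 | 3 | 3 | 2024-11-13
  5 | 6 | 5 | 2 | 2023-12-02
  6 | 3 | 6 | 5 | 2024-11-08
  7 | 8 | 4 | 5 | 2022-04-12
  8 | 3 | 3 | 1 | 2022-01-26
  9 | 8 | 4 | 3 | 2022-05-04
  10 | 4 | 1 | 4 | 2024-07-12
SELECT id, product_id FROM orders WHERE product_id IN (SELECT id FROM products WHERE price <= 267.65)

Execution result:
id | product_id
1 | 3
2 | 3
3 | 4
4 | 3
5 | 5
6 | 6
7 | 4
8 | 3
9 | 4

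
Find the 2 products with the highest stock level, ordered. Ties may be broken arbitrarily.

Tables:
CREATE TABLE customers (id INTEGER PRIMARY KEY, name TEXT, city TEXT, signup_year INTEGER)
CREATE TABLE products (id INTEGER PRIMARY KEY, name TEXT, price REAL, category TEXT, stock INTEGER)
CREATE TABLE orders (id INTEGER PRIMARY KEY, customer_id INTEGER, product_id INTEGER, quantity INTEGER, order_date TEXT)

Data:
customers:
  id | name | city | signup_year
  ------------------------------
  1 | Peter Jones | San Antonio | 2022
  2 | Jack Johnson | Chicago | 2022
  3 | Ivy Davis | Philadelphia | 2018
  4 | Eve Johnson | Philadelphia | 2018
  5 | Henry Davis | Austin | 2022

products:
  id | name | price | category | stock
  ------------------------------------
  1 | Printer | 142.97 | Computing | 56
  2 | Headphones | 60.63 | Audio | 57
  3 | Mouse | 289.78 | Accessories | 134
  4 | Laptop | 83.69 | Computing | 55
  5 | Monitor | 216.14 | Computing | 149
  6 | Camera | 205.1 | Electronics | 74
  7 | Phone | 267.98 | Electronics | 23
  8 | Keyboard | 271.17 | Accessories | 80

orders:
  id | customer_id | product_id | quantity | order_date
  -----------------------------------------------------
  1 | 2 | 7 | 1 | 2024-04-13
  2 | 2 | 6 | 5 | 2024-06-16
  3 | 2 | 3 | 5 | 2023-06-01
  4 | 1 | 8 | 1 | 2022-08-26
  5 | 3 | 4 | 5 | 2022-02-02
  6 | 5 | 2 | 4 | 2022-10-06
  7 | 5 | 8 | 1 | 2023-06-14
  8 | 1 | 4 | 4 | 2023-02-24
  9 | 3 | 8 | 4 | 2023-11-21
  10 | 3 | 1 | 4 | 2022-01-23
SELECT name, stock FROM products ORDER BY stock DESC LIMIT 2

Execution result:
name | stock
Monitor | 149
Mouse | 134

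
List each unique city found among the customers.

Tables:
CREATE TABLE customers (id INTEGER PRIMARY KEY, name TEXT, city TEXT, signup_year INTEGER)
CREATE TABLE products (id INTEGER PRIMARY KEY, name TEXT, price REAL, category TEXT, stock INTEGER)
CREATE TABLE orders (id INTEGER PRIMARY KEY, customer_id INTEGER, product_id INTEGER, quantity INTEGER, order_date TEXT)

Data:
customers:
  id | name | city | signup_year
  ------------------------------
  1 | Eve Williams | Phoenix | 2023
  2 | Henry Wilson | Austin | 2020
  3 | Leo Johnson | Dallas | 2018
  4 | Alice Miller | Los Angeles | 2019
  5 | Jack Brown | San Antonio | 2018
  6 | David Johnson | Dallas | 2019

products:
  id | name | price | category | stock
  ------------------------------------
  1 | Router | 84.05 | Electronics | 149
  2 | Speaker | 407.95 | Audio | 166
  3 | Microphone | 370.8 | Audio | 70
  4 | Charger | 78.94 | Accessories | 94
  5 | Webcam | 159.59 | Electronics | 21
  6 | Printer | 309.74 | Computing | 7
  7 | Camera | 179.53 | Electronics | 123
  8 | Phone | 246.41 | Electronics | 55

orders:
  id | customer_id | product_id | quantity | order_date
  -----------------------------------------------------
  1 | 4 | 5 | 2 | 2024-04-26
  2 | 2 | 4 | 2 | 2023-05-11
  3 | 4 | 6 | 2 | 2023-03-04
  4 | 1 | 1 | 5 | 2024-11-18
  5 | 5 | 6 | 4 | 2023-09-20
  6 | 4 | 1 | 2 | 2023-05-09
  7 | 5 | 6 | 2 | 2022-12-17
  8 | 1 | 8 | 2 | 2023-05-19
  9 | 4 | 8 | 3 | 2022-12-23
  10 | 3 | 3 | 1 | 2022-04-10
SELECT DISTINCT city FROM customers

Execution result:
city
Phoenix
Austin
Dallas
Los Angeles
San Antonio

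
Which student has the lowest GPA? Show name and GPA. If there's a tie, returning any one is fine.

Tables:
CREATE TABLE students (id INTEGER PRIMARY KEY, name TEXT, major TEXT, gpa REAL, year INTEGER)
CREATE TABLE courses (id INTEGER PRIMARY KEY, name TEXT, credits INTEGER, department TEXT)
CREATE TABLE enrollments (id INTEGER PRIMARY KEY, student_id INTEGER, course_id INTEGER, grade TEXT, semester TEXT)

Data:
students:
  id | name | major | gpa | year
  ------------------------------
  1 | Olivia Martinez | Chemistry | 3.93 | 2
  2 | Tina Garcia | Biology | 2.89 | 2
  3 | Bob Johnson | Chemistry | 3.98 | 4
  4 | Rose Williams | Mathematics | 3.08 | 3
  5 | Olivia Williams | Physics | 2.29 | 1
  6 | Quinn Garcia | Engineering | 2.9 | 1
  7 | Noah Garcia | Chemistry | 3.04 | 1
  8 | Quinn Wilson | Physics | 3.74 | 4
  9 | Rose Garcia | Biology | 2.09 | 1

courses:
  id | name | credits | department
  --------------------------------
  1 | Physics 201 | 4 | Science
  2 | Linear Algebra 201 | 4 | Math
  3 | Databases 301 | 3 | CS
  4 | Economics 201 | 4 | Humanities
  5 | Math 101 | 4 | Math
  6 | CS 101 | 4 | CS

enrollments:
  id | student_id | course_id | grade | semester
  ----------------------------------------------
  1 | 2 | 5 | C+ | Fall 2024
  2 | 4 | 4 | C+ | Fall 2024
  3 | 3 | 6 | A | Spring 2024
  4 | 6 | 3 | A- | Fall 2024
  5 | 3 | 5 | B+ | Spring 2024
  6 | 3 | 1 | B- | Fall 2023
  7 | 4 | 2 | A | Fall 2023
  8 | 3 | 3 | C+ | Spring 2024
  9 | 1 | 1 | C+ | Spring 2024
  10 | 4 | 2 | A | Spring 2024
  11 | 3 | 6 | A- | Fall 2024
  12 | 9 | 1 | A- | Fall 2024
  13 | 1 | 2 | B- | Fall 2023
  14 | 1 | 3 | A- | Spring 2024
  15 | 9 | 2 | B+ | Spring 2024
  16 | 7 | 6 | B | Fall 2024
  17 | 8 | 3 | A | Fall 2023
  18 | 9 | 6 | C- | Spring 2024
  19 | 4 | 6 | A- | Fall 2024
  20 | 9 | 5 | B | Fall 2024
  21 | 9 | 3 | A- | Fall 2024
SELECT name, gpa FROM students ORDER BY gpa ASC LIMIT 1

Execution result:
name | gpa
Rose Garcia | 2.09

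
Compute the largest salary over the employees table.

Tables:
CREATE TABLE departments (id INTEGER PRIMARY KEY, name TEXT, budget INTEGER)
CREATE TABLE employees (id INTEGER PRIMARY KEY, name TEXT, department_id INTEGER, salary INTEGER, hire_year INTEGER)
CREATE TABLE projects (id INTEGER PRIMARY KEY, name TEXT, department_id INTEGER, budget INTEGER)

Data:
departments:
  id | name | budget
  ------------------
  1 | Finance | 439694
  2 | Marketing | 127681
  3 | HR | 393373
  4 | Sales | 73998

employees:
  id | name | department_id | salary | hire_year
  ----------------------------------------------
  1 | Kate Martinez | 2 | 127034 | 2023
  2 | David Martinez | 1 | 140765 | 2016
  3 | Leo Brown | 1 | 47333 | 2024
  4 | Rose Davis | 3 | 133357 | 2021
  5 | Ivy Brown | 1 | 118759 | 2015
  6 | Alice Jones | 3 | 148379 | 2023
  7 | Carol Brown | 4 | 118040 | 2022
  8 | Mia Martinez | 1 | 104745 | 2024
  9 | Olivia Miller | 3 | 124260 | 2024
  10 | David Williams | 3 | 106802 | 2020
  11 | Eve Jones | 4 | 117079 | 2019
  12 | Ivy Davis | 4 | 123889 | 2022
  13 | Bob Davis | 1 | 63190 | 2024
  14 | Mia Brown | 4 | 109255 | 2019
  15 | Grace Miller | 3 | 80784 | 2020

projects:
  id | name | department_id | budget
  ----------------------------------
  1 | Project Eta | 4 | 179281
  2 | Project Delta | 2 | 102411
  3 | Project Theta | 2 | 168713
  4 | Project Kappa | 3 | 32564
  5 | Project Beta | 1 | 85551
SELECT MAX(salary) FROM employees

Execution result:
148379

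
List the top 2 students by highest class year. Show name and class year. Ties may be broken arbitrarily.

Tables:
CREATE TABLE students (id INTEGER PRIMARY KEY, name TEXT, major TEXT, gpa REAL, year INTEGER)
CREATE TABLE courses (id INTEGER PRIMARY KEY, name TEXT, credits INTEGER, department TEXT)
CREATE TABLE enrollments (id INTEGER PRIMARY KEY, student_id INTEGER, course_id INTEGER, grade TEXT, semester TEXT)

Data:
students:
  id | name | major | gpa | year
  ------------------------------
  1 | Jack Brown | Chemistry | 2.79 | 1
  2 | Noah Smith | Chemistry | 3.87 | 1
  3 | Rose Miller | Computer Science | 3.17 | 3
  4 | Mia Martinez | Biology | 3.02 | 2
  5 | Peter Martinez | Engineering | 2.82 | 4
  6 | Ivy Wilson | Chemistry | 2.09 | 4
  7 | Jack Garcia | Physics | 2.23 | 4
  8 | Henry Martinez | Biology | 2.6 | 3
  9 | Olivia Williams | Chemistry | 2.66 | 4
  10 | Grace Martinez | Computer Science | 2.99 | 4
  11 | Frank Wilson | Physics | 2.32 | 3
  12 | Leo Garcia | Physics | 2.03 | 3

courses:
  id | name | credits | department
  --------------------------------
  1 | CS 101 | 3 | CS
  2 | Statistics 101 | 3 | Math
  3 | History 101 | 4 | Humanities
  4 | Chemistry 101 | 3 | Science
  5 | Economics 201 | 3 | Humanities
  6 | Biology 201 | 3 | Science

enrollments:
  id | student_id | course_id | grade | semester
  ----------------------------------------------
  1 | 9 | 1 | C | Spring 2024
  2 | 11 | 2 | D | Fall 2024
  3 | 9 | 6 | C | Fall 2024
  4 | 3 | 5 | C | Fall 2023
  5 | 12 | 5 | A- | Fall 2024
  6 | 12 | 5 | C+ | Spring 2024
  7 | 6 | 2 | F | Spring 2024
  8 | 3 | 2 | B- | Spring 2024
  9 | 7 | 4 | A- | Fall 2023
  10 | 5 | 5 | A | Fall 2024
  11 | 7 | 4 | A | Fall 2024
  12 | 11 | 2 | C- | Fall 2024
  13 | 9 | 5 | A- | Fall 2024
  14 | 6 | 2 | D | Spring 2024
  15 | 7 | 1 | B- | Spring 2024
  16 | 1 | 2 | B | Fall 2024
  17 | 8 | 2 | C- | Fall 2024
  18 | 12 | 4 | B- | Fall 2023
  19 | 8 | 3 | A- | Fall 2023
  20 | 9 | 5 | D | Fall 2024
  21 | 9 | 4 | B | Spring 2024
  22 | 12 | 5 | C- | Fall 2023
SELECT name, year FROM students ORDER BY year DESC LIMIT 2

Execution result:
name | year
Peter Martinez | 4
Ivy Wilson | 4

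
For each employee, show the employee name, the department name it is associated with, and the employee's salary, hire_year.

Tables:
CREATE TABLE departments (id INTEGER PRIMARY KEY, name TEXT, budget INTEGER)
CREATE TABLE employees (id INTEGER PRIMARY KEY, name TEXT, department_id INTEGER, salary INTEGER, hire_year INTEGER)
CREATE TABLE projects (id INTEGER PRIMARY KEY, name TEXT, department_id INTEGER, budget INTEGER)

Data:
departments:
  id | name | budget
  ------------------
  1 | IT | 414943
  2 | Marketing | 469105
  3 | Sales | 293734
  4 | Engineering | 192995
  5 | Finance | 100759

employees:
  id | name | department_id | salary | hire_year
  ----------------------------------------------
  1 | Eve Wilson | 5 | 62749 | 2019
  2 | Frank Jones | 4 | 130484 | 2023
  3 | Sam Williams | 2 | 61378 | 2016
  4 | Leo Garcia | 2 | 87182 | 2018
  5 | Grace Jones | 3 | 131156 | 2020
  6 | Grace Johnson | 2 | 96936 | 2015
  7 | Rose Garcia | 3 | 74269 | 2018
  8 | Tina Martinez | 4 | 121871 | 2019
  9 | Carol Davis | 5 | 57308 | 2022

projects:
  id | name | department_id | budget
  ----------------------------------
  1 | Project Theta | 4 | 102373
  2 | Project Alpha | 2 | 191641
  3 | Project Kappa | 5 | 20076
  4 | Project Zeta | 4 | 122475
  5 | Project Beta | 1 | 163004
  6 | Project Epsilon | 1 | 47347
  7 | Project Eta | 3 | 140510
SELECT c.name, p.name AS department, c.salary, c.hire_year FROM employees c JOIN departments p ON c.department_id = p.id

Execution result:
name | department | salary | hire_year
Eve Wilson | Finance | 62749 | 2019
Frank Jones | Engineering | 130484 | 2023
Sam Williams | Marketing | 61378 | 2016
Leo Garcia | Marketing | 87182 | 2018
Grace Jones | Sales | 131156 | 2020
Grace Johnson | Marketing | 96936 | 2015
Rose Garcia | Sales | 74269 | 2018
Tina Martinez | Engineering | 121871 | 2019
Carol Davis | Finance | 57308 | 2022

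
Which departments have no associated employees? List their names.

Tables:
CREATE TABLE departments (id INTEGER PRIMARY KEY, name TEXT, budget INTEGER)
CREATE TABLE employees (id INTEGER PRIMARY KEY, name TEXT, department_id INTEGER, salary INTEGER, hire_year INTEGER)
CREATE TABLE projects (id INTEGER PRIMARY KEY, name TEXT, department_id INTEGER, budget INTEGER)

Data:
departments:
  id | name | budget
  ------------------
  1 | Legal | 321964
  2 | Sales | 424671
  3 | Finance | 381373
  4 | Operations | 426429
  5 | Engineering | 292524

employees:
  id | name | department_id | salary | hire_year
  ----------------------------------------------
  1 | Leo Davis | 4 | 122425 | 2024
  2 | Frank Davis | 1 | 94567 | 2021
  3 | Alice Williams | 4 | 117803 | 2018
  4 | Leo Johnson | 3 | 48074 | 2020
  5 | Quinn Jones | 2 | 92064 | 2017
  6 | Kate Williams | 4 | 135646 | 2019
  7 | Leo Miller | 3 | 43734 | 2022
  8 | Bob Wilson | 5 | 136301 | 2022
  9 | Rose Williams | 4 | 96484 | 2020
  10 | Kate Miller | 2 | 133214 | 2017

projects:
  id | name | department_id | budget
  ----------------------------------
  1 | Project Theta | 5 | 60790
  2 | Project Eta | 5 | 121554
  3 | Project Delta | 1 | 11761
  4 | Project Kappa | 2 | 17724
SELECT p.name FROM departments p LEFT JOIN employees c ON c.department_id = p.id WHERE c.id IS NULL

Execution result:
(no rows)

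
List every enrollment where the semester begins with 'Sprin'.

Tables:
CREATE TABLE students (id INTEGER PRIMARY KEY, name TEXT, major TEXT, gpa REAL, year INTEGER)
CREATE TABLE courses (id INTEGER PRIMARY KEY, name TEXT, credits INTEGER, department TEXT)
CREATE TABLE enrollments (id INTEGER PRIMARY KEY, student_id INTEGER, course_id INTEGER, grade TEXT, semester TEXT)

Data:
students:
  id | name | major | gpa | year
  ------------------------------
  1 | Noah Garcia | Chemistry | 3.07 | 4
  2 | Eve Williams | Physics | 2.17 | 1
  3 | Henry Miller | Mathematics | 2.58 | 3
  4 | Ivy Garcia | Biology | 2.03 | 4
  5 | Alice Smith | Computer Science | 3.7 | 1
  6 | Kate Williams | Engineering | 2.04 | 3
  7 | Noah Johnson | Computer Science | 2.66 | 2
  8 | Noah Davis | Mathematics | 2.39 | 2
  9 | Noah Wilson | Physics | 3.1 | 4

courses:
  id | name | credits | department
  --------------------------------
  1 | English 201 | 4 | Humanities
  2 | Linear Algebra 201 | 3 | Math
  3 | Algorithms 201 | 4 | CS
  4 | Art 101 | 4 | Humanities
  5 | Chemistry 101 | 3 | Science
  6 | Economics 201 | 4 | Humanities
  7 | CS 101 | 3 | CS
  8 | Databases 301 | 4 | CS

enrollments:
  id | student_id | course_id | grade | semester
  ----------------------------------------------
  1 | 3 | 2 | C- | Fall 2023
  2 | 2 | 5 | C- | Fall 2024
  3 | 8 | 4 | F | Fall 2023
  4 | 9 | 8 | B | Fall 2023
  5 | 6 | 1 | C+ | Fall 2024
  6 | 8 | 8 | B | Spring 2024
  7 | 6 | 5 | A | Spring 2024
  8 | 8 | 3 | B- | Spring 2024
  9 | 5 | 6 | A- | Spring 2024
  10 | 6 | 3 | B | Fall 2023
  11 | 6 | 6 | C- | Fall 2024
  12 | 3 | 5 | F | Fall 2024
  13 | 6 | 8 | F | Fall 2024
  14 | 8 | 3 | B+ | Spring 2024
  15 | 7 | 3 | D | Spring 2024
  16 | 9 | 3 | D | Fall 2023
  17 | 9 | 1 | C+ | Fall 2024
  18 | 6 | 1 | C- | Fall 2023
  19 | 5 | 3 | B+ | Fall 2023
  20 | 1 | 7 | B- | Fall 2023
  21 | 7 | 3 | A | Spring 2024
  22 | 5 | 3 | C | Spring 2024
SELECT id, semester FROM enrollments WHERE semester LIKE 'Sprin%'

Execution result:
id | semester
6 | Spring 2024
7 | Spring 2024
8 | Spring 2024
9 | Spring 2024
14 | Spring 2024
15 | Spring 2024
21 | Spring 2024
22 | Spring 2024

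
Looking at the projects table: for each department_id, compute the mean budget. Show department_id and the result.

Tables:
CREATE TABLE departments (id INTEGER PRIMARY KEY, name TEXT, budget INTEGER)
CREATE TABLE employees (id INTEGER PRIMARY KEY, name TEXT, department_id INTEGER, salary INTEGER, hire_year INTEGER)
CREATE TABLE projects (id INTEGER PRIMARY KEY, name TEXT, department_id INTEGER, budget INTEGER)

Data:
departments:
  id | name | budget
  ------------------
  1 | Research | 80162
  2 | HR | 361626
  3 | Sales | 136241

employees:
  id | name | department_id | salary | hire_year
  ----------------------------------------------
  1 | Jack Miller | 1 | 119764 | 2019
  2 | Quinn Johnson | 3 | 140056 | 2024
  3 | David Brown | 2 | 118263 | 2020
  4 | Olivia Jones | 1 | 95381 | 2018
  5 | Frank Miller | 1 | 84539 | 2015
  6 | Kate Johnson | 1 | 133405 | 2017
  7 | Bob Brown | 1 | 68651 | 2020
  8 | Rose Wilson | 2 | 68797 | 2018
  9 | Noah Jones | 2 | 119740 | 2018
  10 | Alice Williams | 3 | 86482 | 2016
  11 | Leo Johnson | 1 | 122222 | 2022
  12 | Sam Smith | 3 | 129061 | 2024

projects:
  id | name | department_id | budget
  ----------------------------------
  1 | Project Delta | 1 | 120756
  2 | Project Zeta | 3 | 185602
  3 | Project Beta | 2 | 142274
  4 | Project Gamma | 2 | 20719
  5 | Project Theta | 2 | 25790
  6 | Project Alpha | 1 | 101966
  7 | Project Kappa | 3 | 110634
SELECT department_id, AVG(budget) AS avg_budget FROM projects GROUP BY department_id

Execution result:
department_id | avg_budget
1 | 111361.00
2 | 62927.67
3 | 148118.00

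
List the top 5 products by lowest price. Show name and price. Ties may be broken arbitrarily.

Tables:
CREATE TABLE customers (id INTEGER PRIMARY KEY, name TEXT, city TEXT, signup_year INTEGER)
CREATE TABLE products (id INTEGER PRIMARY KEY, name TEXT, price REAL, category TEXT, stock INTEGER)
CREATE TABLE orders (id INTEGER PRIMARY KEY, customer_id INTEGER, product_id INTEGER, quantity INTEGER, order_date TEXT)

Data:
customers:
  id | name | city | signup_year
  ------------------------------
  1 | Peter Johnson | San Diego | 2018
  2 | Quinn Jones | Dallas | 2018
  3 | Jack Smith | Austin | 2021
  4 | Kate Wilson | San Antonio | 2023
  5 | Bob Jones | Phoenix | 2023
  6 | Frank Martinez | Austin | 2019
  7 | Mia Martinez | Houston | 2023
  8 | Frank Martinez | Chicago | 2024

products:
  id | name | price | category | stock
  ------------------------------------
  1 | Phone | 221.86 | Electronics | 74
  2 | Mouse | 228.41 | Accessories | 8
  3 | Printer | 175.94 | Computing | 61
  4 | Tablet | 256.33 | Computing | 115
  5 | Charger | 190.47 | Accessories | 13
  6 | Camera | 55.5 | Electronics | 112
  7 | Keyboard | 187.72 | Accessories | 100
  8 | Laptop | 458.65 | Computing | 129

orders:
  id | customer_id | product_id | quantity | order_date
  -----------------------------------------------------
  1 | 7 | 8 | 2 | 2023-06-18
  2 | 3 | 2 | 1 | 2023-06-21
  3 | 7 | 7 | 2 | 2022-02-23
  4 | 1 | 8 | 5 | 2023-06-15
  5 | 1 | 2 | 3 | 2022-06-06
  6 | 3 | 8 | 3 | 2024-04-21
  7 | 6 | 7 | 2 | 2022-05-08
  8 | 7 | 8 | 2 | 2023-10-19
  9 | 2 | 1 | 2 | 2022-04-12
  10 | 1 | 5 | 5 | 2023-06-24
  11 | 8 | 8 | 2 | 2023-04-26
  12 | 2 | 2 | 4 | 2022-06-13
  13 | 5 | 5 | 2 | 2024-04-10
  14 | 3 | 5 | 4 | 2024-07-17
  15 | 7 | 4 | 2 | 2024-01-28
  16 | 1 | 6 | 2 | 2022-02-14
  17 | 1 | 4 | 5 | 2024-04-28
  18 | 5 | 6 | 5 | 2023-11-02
SELECT name, price FROM products ORDER BY price ASC LIMIT 5

Execution result:
name | price
Camera | 55.50
Printer | 175.94
Keyboard | 187.72
Charger | 190.47
Phone | 221.86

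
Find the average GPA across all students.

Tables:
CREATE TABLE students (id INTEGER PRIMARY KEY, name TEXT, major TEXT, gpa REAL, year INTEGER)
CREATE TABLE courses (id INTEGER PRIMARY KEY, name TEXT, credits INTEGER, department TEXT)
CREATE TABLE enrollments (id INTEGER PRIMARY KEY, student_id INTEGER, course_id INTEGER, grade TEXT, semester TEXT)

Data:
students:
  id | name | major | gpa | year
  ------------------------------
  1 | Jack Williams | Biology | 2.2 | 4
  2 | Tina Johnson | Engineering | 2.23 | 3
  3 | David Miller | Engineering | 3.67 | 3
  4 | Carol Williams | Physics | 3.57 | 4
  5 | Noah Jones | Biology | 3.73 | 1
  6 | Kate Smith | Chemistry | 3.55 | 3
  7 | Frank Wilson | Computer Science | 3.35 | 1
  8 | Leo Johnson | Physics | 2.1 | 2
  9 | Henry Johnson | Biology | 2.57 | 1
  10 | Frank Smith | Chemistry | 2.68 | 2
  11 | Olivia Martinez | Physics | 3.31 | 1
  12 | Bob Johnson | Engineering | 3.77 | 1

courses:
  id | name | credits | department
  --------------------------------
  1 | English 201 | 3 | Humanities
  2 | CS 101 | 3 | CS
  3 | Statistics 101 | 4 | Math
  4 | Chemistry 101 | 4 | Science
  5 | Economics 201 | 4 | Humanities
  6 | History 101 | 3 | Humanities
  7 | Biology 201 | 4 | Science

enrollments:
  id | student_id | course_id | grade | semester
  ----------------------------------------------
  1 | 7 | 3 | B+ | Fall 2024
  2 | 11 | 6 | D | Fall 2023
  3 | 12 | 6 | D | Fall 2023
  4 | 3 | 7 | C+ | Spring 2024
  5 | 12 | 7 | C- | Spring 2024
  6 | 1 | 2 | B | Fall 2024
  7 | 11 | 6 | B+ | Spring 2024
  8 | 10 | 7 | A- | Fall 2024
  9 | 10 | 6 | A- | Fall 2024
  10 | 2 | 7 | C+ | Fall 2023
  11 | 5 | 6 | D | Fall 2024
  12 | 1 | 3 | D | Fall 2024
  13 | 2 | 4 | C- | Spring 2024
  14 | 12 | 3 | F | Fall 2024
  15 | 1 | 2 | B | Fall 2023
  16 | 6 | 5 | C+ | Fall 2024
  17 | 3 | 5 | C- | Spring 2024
SELECT AVG(gpa) FROM students

Execution result:
3.06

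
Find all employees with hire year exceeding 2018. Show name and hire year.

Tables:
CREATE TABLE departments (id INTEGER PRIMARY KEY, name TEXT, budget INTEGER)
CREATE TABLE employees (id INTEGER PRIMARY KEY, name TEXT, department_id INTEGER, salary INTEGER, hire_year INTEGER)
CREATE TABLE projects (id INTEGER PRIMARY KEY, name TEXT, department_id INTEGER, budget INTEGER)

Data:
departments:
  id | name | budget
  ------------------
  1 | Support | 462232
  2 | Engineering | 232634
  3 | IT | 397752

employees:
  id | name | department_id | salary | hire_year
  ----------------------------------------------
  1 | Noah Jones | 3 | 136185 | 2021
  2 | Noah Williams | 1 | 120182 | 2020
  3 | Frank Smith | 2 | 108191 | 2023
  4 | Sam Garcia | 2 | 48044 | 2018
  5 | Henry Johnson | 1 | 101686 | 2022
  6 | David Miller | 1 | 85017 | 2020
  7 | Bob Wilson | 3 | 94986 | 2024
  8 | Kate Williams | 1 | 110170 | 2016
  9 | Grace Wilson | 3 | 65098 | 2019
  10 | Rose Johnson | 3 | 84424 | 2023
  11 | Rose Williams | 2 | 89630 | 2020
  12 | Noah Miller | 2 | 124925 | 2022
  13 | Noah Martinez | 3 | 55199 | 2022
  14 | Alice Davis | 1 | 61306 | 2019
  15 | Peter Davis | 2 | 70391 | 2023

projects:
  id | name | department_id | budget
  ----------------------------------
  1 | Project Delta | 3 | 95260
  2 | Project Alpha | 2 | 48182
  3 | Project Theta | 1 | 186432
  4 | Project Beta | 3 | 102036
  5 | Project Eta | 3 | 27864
SELECT name, hire_year FROM employees WHERE hire_year > 2018

Execution result:
name | hire_year
Noah Jones | 2021
Noah Williams | 2020
Frank Smith | 2023
Henry Johnson | 2022
David Miller | 2020
Bob Wilson | 2024
Grace Wilson | 2019
Rose Johnson | 2023
Rose Williams | 2020
Noah Miller | 2022
Noah Martinez | 2022
Alice Davis | 2019
Peter Davis | 2023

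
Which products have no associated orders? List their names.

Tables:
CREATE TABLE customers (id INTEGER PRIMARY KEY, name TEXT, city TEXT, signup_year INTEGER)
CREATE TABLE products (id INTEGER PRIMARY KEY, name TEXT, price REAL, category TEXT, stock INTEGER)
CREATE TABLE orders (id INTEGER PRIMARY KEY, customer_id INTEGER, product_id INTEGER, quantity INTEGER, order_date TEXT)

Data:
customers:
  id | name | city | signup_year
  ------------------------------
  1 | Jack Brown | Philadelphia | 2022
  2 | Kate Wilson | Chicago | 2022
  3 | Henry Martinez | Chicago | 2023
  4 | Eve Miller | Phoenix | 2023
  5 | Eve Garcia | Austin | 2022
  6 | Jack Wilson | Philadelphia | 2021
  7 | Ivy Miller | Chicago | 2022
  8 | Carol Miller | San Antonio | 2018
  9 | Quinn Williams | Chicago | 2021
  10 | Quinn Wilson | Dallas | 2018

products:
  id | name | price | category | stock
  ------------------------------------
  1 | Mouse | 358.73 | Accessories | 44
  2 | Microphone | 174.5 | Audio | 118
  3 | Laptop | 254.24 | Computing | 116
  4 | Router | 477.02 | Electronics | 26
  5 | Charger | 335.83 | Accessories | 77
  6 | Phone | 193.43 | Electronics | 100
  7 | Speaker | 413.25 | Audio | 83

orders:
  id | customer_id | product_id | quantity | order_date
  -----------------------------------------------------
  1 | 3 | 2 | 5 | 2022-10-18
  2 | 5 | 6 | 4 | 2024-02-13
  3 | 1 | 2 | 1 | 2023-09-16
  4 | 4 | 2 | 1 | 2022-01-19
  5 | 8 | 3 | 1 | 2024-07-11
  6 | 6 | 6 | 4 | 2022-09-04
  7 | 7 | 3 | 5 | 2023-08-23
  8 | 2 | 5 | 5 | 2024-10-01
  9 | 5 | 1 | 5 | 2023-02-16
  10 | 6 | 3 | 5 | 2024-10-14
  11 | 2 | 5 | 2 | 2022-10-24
SELECT p.name FROM products p LEFT JOIN orders c ON c.product_id = p.id WHERE c.id IS NULL

Execution result:
name
Router
Speaker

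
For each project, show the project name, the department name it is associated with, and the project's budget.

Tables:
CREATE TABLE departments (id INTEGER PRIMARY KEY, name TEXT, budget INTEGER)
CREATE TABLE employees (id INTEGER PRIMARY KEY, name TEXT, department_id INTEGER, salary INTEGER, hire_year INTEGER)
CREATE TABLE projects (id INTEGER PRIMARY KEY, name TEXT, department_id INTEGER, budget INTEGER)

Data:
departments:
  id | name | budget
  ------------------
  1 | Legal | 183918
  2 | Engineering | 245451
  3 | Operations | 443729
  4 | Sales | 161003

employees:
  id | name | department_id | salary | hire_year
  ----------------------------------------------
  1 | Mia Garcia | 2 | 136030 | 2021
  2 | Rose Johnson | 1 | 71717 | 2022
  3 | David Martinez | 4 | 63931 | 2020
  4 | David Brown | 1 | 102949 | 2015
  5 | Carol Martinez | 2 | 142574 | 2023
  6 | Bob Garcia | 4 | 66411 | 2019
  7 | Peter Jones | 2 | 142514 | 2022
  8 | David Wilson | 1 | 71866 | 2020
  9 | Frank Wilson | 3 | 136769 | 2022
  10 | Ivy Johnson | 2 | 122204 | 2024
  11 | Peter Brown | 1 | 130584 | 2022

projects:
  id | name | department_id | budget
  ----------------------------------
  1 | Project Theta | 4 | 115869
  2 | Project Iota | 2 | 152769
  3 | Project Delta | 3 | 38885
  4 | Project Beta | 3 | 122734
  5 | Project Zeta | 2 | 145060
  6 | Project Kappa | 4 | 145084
SELECT c.name, p.name AS department, c.budget FROM projects c JOIN departments p ON c.department_id = p.id

Execution result:
name | department | budget
Project Theta | Sales | 115869
Project Iota | Engineering | 152769
Project Delta | Operations | 38885
Project Beta | Operations | 122734
Project Zeta | Engineering | 145060
Project Kappa | Sales | 145084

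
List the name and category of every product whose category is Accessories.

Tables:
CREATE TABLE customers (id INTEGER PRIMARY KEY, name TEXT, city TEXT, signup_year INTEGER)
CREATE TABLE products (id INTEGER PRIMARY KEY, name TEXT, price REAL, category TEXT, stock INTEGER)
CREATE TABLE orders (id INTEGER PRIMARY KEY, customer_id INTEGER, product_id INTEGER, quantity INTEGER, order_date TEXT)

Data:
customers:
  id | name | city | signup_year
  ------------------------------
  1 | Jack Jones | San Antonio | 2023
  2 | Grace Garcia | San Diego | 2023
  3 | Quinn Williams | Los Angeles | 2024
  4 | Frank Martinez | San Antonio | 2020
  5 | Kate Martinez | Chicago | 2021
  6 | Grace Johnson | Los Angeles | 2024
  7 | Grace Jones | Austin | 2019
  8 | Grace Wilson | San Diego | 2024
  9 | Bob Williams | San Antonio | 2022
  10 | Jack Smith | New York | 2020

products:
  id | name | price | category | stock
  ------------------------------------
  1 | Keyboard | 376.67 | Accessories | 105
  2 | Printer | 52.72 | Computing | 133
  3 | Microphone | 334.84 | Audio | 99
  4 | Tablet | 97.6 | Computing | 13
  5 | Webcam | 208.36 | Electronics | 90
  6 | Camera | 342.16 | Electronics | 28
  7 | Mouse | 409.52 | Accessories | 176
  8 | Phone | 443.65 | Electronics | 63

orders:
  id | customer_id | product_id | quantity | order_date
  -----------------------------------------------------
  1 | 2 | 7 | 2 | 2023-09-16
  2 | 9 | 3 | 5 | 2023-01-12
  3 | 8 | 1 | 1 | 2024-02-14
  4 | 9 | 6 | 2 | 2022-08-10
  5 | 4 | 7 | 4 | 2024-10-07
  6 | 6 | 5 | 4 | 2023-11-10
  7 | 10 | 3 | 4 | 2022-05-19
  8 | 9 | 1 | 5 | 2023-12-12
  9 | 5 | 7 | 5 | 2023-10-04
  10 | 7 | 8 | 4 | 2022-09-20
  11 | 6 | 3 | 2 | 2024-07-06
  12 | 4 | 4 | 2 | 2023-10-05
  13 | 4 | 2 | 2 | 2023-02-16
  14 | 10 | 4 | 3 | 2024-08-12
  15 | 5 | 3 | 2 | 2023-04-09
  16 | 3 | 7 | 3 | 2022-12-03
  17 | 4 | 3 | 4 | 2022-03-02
SELECT name, category FROM products WHERE category = 'Accessories'

Execution result:
name | category
Keyboard | Accessories
Mouse | Accessories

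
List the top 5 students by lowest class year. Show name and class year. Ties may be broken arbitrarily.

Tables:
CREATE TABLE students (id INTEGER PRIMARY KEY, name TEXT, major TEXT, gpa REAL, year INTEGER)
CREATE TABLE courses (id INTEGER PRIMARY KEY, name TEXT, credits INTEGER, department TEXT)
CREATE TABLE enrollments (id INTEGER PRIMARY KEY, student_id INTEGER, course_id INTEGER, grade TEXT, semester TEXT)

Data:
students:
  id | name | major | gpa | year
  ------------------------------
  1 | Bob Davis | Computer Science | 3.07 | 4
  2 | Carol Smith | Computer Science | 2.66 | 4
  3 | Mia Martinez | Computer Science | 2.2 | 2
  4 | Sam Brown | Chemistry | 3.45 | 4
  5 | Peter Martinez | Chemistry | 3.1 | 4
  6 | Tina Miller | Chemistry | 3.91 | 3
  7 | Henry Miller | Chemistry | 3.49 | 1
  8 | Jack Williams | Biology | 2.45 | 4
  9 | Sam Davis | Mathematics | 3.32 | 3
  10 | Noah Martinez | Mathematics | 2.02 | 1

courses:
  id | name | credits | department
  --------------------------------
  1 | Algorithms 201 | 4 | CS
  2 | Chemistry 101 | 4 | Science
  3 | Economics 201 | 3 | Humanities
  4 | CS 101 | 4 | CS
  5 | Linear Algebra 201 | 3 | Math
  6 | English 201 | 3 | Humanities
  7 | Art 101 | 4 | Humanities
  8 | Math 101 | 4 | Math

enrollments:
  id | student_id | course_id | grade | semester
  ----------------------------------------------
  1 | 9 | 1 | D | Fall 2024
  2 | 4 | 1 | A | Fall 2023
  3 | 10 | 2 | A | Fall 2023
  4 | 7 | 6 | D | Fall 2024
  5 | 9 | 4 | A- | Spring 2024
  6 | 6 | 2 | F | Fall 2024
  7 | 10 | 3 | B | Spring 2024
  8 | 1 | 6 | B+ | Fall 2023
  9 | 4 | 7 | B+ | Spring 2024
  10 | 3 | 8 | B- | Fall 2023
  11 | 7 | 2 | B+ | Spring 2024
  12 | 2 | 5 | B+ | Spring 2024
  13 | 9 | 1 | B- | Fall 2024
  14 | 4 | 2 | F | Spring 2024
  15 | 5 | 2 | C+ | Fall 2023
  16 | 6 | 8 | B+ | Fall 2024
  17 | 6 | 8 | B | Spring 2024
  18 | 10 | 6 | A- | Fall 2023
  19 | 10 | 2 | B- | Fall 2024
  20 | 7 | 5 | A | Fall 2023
SELECT name, year FROM students ORDER BY year ASC LIMIT 5

Execution result:
name | year
Henry Miller | 1
Noah Martinez | 1
Mia Martinez | 2
Tina Miller | 3
Sam Davis | 3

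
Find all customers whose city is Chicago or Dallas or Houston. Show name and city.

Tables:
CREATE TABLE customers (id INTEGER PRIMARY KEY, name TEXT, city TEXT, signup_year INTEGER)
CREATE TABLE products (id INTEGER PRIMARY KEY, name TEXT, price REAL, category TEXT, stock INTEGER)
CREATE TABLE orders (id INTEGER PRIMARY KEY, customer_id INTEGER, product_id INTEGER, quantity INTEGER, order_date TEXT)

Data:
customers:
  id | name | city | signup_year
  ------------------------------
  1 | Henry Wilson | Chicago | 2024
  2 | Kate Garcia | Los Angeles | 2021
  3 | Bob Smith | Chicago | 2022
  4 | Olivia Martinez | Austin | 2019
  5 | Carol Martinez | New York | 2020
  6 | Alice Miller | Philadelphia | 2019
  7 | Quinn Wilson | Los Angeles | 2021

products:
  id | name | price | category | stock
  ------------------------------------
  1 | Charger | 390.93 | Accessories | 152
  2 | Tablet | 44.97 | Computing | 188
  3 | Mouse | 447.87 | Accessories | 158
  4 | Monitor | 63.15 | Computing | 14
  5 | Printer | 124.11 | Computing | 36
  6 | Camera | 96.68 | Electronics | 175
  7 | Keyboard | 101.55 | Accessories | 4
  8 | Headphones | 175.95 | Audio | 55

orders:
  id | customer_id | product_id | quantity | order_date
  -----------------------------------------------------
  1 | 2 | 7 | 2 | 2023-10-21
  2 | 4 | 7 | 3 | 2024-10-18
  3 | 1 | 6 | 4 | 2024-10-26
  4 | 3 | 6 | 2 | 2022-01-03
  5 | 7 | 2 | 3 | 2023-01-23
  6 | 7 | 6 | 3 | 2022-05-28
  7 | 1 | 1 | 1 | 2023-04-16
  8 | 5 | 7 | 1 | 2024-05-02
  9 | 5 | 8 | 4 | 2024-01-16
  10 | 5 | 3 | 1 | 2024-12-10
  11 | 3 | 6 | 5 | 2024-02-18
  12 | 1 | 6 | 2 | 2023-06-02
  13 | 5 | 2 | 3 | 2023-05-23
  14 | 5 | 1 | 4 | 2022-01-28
SELECT name, city FROM customers WHERE city IN ('Chicago', 'Dallas', 'Houston')

Execution result:
name | city
Henry Wilson | Chicago
Bob Smith | Chicago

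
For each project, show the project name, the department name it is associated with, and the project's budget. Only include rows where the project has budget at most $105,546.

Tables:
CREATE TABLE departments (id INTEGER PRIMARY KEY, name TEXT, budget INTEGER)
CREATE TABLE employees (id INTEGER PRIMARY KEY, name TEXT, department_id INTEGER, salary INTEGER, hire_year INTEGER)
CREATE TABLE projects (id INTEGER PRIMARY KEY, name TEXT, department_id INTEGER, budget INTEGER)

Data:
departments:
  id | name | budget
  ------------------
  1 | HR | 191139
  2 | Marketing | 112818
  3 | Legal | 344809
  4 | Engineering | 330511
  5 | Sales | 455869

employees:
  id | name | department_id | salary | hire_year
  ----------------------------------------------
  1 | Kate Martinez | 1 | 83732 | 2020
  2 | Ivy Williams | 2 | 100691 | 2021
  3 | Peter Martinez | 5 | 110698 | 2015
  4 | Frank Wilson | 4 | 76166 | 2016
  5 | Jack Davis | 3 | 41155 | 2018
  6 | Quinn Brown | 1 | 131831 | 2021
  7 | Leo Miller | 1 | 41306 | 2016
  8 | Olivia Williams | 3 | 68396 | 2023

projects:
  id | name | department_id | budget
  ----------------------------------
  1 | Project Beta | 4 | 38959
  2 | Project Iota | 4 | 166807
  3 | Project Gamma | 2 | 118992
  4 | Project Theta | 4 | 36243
SELECT c.name, p.name AS department, c.budget FROM projects c JOIN departments p ON c.department_id = p.id WHERE c.budget <= 105546

Execution result:
name | department | budget
Project Beta | Engineering | 38959
Project Theta | Engineering | 36243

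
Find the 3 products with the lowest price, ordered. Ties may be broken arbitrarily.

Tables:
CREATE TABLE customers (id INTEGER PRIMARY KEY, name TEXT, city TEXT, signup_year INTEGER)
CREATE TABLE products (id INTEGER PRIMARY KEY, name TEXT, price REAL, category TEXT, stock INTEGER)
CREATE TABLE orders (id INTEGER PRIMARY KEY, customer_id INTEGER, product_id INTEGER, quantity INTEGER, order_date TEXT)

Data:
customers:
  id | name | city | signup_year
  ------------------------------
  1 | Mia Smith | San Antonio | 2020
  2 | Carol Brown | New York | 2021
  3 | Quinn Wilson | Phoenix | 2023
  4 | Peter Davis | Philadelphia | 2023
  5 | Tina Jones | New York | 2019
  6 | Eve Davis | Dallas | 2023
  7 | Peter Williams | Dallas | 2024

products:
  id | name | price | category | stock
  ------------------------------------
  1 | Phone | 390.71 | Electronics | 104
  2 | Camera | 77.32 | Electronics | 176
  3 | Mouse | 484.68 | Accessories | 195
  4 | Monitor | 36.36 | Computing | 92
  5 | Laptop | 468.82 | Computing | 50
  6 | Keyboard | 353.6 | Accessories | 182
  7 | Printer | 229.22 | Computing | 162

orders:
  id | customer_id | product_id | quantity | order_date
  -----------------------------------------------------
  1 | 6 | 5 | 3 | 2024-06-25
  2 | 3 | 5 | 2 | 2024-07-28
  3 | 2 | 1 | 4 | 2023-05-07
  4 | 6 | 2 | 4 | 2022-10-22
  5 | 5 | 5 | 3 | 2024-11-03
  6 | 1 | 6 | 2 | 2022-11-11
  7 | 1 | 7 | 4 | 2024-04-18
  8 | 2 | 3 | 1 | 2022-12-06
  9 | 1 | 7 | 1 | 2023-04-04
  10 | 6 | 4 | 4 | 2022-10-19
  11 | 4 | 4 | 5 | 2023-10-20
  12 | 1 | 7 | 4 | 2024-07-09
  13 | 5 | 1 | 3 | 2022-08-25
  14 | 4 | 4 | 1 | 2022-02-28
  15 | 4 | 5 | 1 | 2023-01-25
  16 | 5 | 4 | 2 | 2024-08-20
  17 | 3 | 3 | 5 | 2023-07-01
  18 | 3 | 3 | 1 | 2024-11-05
SELECT name, price FROM products ORDER BY price ASC LIMIT 3

Execution result:
name | price
Monitor | 36.36
Camera | 77.32
Printer | 229.22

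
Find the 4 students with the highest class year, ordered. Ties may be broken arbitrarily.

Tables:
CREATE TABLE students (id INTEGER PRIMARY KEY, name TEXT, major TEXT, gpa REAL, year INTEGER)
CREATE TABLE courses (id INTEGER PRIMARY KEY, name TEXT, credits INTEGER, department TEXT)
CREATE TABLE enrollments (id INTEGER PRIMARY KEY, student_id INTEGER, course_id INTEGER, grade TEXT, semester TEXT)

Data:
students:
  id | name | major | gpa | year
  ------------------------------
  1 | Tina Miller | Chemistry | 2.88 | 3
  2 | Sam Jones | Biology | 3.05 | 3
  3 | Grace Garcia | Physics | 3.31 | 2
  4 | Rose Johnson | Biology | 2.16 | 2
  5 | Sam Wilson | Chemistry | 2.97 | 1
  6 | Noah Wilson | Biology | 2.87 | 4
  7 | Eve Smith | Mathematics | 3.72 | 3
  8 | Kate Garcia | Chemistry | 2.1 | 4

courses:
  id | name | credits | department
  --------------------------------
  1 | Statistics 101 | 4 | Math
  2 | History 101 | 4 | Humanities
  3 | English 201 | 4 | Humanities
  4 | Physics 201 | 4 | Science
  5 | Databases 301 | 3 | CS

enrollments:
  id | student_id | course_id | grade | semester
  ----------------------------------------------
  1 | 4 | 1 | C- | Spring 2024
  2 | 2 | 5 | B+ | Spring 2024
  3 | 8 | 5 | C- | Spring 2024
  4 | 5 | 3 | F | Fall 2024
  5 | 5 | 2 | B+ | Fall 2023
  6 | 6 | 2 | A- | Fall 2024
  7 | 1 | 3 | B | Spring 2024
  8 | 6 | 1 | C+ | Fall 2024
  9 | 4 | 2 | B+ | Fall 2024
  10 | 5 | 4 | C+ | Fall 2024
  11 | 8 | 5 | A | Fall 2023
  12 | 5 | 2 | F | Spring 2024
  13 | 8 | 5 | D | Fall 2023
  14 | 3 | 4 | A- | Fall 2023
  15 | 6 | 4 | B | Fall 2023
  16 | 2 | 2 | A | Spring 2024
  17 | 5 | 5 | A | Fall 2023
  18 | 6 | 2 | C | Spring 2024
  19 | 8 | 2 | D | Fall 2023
SELECT name, year FROM students ORDER BY year DESC LIMIT 4

Execution result:
name | year
Noah Wilson | 4
Kate Garcia | 4
Tina Miller | 3
Sam Jones | 3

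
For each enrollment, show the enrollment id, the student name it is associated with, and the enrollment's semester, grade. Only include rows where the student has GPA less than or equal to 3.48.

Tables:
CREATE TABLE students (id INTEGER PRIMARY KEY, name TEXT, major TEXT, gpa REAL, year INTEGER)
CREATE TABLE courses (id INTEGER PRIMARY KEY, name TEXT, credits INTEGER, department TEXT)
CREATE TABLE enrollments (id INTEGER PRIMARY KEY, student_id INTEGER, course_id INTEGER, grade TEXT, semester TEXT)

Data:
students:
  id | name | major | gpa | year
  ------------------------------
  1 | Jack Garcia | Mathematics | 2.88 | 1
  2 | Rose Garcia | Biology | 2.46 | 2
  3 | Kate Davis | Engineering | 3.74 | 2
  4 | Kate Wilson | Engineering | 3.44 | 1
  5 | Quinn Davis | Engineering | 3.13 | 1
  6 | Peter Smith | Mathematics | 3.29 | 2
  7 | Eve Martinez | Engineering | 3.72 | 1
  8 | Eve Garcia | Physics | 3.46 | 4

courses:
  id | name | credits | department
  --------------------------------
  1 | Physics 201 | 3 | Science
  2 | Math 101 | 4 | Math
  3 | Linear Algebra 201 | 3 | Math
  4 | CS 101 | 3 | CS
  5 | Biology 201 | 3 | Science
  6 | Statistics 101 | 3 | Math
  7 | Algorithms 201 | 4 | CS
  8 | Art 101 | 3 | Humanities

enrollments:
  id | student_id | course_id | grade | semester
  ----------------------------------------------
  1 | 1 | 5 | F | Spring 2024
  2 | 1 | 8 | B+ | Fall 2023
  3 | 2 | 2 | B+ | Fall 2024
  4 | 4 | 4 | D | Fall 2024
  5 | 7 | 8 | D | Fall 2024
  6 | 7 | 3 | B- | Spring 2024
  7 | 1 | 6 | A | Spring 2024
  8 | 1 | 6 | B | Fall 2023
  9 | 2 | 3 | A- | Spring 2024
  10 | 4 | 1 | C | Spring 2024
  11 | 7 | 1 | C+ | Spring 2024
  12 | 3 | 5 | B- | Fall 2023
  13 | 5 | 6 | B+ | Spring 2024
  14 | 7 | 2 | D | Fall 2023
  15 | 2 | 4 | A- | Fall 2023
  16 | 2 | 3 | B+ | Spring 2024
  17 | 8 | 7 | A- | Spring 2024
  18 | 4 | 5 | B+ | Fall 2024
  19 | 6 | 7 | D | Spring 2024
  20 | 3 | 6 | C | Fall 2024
SELECT c.id, p.name AS student, c.semester, c.grade FROM enrollments c JOIN students p ON c.student_id = p.id WHERE p.gpa <= 3.48

Execution result:
id | student | semester | grade
1 | Jack Garcia | Spring 2024 | F
2 | Jack Garcia | Fall 2023 | B+
3 | Rose Garcia | Fall 2024 | B+
4 | Kate Wilson | Fall 2024 | D
7 | Jack Garcia | Spring 2024 | A
8 | Jack Garcia | Fall 2023 | B
9 | Rose Garcia | Spring 2024 | A-
10 | Kate Wilson | Spring 2024 | C
13 | Quinn Davis | Spring 2024 | B+
15 | Rose Garcia | Fall 2023 | A-
16 | Rose Garcia | Spring 2024 | B+
17 | Eve Garcia | Spring 2024 | A-
18 | Kate Wilson | Fall 2024 | B+
19 | Peter Smith | Spring 2024 | D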